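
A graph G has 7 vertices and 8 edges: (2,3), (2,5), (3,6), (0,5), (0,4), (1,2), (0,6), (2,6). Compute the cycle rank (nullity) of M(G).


Cycle rank (nullity) = |E| - r(M) = |E| - (|V| - c).
|E| = 8, |V| = 7, c = 1.
Nullity = 8 - (7 - 1) = 8 - 6 = 2.

2


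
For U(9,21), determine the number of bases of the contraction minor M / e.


Contracting e from U(9,21) gives U(8,20).
Bases of U(8,20) = C(20,8) = 20! / (8! * 12!) = 125970.

125970


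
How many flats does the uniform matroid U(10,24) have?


Flats of U(10,24): every subset of size < 10 is a flat, plus E itself.
Count = (24 choose 0) + (24 choose 1) + (24 choose 2) + (24 choose 3) + (24 choose 4) + (24 choose 5) + (24 choose 6) + (24 choose 7) + (24 choose 8) + (24 choose 9) + 1
     = 1 + 24 + 276 + 2024 + 10626 + 42504 + 134596 + 346104 + 735471 + 1307504 + 1
     = 2579131.

2579131


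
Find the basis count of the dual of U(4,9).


The dual of U(r,n) is U(n-r, n) = U(5,9).
Bases of U(5,9) are all (5)-element subsets.
|B(M*)| = C(9,5) = 9! / (5! * 4!) = 126.

126


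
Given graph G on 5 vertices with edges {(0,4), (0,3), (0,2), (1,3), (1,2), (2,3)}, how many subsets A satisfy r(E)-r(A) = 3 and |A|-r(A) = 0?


R(x,y) = sum over A in 2^E of x^(r(E)-r(A)) * y^(|A|-r(A)).
G has 5 vertices, 6 edges. r(E) = 4.
Enumerate all 2^6 = 64 subsets.
Count subsets with r(E)-r(A)=3 and |A|-r(A)=0: 6.

6


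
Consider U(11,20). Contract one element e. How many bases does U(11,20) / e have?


Contracting e from U(11,20) gives U(10,19).
Bases of U(10,19) = C(19,10) = 92378.

92378


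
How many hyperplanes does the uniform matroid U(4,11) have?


Hyperplanes of U(4,11) are flats of rank 3.
In a uniform matroid, these are exactly the (3)-element subsets.
Count = C(11,3) = 11! / (3! * 8!) = 165.

165


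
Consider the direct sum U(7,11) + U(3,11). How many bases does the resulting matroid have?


Bases of a direct sum M1 + M2: |B| = |B(M1)| * |B(M2)|.
|B(U(7,11))| = C(11,7) = 330.
|B(U(3,11))| = C(11,3) = 165.
Total bases = 330 * 165 = 54450.

54450


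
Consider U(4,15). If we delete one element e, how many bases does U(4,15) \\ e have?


Deleting e from U(4,15) gives U(4,14) since n > r.
Bases of U(4,14) = C(14,4) = 14! / (4! * 10!) = 1001.

1001


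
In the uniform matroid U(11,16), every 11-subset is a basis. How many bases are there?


Bases of U(11,16) are all 11-element subsets of the 16-element ground set.
Number of bases = C(16,11).
C(16,11) = 16! / (11! * 5!) = 4368.

4368


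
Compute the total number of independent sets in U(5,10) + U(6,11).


For a direct sum, |I(M1+M2)| = |I(M1)| * |I(M2)|.
|I(U(5,10))| = sum C(10,k) for k=0..5 = 638.
|I(U(6,11))| = sum C(11,k) for k=0..6 = 1486.
Total = 638 * 1486 = 948068.

948068


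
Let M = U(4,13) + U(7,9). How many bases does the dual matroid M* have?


(M1+M2)* = M1* + M2*.
M1* = U(9,13), bases: C(13,9) = 715.
M2* = U(2,9), bases: C(9,2) = 36.
|B(M*)| = 715 * 36 = 25740.

25740


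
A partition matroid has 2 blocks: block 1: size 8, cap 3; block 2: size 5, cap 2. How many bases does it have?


A basis picks exactly ci elements from block i.
Number of bases = product of C(|Si|, ci).
= C(8,3) * C(5,2)
= 56 * 10
= 560.

560


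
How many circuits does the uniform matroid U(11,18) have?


In U(11,18), circuits are the (12)-element subsets.
Any set of 12 elements is dependent, and removing any one element gives
an independent set of size 11, so it is a minimal dependent set.
Number of circuits = C(18,12) = 18! / (12! * 6!) = 18564.

18564


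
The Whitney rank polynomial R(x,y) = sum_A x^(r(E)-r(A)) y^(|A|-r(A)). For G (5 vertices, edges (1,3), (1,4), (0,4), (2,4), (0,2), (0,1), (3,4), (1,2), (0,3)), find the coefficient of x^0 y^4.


R(x,y) = sum over A in 2^E of x^(r(E)-r(A)) * y^(|A|-r(A)).
G has 5 vertices, 9 edges. r(E) = 4.
Enumerate all 2^9 = 512 subsets.
Count subsets with r(E)-r(A)=0 and |A|-r(A)=4: 9.

9


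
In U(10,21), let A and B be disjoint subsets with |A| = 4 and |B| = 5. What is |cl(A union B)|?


|A union B| = 4 + 5 = 9 (disjoint).
In U(10,21), cl(S) = S if |S| < 10, else cl(S) = E.
Since 9 < 10, cl(A union B) = A union B.
|cl(A union B)| = 9.

9


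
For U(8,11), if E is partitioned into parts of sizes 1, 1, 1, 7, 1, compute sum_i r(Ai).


r(Ai) = min(|Ai|, 8) for each part.
Sum = min(1,8) + min(1,8) + min(1,8) + min(7,8) + min(1,8)
    = 1 + 1 + 1 + 7 + 1
    = 11.

11


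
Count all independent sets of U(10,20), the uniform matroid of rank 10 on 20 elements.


Independent sets of U(10,20) are all subsets of size <= 10.
Count = (20 choose 0) + (20 choose 1) + (20 choose 2) + (20 choose 3) + (20 choose 4) + (20 choose 5) + (20 choose 6) + (20 choose 7) + (20 choose 8) + (20 choose 9) + (20 choose 10)
     = 1 + 20 + 190 + 1140 + 4845 + 15504 + 38760 + 77520 + 125970 + 167960 + 184756
     = 616666.

616666


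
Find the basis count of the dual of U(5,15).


The dual of U(r,n) is U(n-r, n) = U(10,15).
Bases of U(10,15) are all (10)-element subsets.
|B(M*)| = C(15,10) = 3003.

3003


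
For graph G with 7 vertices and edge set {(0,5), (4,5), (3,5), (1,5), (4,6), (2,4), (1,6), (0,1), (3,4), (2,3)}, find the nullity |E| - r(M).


Cycle rank (nullity) = |E| - r(M) = |E| - (|V| - c).
|E| = 10, |V| = 7, c = 1.
Nullity = 10 - (7 - 1) = 10 - 6 = 4.

4


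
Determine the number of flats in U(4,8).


Flats of U(4,8): every subset of size < 4 is a flat, plus E itself.
Count = (8 choose 0) + (8 choose 1) + (8 choose 2) + (8 choose 3) + 1
     = 1 + 8 + 28 + 56 + 1
     = 94.

94


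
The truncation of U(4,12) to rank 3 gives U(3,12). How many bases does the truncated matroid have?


Truncating U(4,12) to rank 3 gives U(3,12).
Bases of U(3,12) are all 3-element subsets of 12 elements.
Number of bases = C(12,3) = (12 * 11 * 10) / (1 * 2 * 3) = 220.

220


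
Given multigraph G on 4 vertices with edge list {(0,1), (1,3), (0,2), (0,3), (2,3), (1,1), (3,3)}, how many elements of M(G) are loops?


In a graphic matroid, a loop is a self-loop edge (u,u) with rank 0.
Examining all 7 edges for self-loops...
Self-loops found: (1,1), (3,3)
Number of loops = 2.

2


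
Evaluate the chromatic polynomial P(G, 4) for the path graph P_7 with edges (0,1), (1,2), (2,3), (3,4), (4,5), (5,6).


P(P_7, k) = k * (k-1)^(6).
P(4) = 4 * 3^6 = 4 * 729 = 2916.

2916


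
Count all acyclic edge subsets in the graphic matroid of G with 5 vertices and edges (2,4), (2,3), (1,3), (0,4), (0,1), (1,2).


An independent set in a graphic matroid is an acyclic edge subset.
G has 5 vertices and 6 edges.
Enumerate all 2^6 = 64 subsets, checking for acyclicity.
Total independent sets = 52.

52


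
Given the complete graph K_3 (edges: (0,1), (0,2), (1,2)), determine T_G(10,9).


T(K_3; x,y) = x^2 + x + y.
T(10,9) = 100 + 10 + 9 = 119.

119


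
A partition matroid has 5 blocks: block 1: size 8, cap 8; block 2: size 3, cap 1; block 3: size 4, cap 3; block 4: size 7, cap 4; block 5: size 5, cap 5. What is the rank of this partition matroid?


Rank of a partition matroid = sum of min(|Si|, ci) for each block.
= min(8,8) + min(3,1) + min(4,3) + min(7,4) + min(5,5)
= 8 + 1 + 3 + 4 + 5
= 21.

21


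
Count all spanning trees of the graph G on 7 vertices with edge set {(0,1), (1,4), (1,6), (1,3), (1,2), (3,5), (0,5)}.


By Kirchhoff's matrix tree theorem, the number of spanning trees equals
the determinant of any cofactor of the Laplacian matrix L.
G has 7 vertices and 7 edges.
Computing the (6 x 6) cofactor determinant gives 4.

4


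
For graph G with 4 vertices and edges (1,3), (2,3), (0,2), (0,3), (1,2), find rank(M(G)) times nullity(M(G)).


r(M) = |V| - c = 4 - 1 = 3.
nullity = |E| - r(M) = 5 - 3 = 2.
Product = 3 * 2 = 6.

6


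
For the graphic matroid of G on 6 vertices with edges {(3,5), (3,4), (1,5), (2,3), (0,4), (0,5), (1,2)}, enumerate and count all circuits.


A circuit in a graphic matroid = edge set of a simple cycle.
G has 6 vertices and 7 edges.
Enumerating all minimal edge subsets forming cycles...
Total circuits found: 3.

3


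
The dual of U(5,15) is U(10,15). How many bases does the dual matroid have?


The dual of U(r,n) is U(n-r, n) = U(10,15).
Bases of U(10,15) are all (10)-element subsets.
|B(M*)| = (15 choose 10) = 3003.

3003


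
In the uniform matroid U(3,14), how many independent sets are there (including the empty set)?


Independent sets of U(3,14) are all subsets of size <= 3.
Count = C(14,0) + C(14,1) + C(14,2) + C(14,3)
     = 1 + 14 + 91 + 364
     = 470.

470


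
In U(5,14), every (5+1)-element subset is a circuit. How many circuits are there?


In U(5,14), circuits are the (6)-element subsets.
Any set of 6 elements is dependent, and removing any one element gives
an independent set of size 5, so it is a minimal dependent set.
Number of circuits = (14 choose 6) = 3003.

3003


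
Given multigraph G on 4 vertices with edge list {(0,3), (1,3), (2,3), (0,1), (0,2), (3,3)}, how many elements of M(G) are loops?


In a graphic matroid, a loop is a self-loop edge (u,u) with rank 0.
Examining all 6 edges for self-loops...
Self-loops found: (3,3)
Number of loops = 1.

1


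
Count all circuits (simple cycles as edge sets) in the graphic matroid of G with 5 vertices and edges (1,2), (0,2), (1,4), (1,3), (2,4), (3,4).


A circuit in a graphic matroid = edge set of a simple cycle.
G has 5 vertices and 6 edges.
Enumerating all minimal edge subsets forming cycles...
Total circuits found: 3.

3


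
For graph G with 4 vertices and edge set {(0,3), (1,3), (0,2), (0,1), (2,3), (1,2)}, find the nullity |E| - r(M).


Cycle rank (nullity) = |E| - r(M) = |E| - (|V| - c).
|E| = 6, |V| = 4, c = 1.
Nullity = 6 - (4 - 1) = 6 - 3 = 3.

3


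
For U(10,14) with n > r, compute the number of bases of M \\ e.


Deleting e from U(10,14) gives U(10,13) since n > r.
Bases of U(10,13) = C(13,10) = 286.

286


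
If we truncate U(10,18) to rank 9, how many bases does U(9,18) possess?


Truncating U(10,18) to rank 9 gives U(9,18).
Bases of U(9,18) are all 9-element subsets of 18 elements.
Number of bases = C(18,9) = 18! / (9! * 9!) = 48620.

48620


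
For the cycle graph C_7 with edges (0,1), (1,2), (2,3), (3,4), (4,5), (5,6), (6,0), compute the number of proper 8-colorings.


P(C_7, k) = (k-1)^7 + (-1)^7*(k-1).
P(8) = (7)^7 - 7
= 823543 - 7 = 823536.

823536


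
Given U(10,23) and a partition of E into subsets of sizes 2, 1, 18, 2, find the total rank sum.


r(Ai) = min(|Ai|, 10) for each part.
Sum = min(2,10) + min(1,10) + min(18,10) + min(2,10)
    = 2 + 1 + 10 + 2
    = 15.

15


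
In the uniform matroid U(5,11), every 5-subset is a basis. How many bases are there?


Bases of U(5,11) are all 5-element subsets of the 11-element ground set.
Number of bases = C(11,5).
C(11,5) = 462.

462


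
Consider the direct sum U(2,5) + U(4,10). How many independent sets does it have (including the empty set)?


For a direct sum, |I(M1+M2)| = |I(M1)| * |I(M2)|.
|I(U(2,5))| = sum C(5,k) for k=0..2 = 16.
|I(U(4,10))| = sum C(10,k) for k=0..4 = 386.
Total = 16 * 386 = 6176.

6176


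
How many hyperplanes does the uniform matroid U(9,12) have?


Hyperplanes of U(9,12) are flats of rank 8.
In a uniform matroid, these are exactly the (8)-element subsets.
Count = C(12,8) = 12! / (8! * 4!) = 495.

495


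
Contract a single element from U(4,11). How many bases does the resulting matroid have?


Contracting e from U(4,11) gives U(3,10).
Bases of U(3,10) = (10 choose 3) = 120.

120


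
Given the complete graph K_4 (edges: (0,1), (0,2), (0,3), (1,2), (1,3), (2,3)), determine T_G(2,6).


T(K_4; x,y) = x^3 + 3x^2 + 4xy + 2x + y^3 + 3y^2 + 2y.
Substituting x=2, y=6:
= 8 + 12 + 48 + 4 + 216 + 108 + 12
= 408.

408


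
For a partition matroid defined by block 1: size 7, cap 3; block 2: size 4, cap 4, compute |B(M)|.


A basis picks exactly ci elements from block i.
Number of bases = product of C(|Si|, ci).
= C(7,3) * C(4,4)
= 35 * 1
= 35.

35


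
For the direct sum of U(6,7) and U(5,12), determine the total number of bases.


Bases of a direct sum M1 + M2: |B| = |B(M1)| * |B(M2)|.
|B(U(6,7))| = C(7,6) = 7.
|B(U(5,12))| = C(12,5) = 792.
Total bases = 7 * 792 = 5544.

5544


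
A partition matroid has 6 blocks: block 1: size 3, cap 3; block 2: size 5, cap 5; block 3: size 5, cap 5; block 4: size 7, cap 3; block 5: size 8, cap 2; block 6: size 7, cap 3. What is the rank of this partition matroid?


Rank of a partition matroid = sum of min(|Si|, ci) for each block.
= min(3,3) + min(5,5) + min(5,5) + min(7,3) + min(8,2) + min(7,3)
= 3 + 5 + 5 + 3 + 2 + 3
= 21.

21


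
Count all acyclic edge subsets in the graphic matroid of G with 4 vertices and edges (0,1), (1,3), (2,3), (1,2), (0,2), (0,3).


An independent set in a graphic matroid is an acyclic edge subset.
G has 4 vertices and 6 edges.
Enumerate all 2^6 = 64 subsets, checking for acyclicity.
Total independent sets = 38.

38


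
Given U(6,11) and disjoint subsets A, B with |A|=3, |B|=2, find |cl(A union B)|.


|A union B| = 3 + 2 = 5 (disjoint).
In U(6,11), cl(S) = S if |S| < 6, else cl(S) = E.
Since 5 < 6, cl(A union B) = A union B.
|cl(A union B)| = 5.

5


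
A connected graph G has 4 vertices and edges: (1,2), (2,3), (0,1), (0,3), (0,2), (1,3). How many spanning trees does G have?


By Kirchhoff's matrix tree theorem, the number of spanning trees equals
the determinant of any cofactor of the Laplacian matrix L.
G has 4 vertices and 6 edges.
Computing the (3 x 3) cofactor determinant gives 16.

16


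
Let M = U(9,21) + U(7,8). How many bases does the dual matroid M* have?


(M1+M2)* = M1* + M2*.
M1* = U(12,21), bases: C(21,12) = 293930.
M2* = U(1,8), bases: C(8,1) = 8.
|B(M*)| = 293930 * 8 = 2351440.

2351440


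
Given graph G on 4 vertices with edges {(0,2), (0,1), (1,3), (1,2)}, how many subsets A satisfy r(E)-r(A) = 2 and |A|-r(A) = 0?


R(x,y) = sum over A in 2^E of x^(r(E)-r(A)) * y^(|A|-r(A)).
G has 4 vertices, 4 edges. r(E) = 3.
Enumerate all 2^4 = 16 subsets.
Count subsets with r(E)-r(A)=2 and |A|-r(A)=0: 4.

4


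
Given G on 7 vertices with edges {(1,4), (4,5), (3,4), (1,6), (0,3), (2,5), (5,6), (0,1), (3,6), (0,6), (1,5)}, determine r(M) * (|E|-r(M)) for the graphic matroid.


r(M) = |V| - c = 7 - 1 = 6.
nullity = |E| - r(M) = 11 - 6 = 5.
Product = 6 * 5 = 30.

30


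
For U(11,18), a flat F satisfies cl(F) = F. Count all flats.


Flats of U(11,18): every subset of size < 11 is a flat, plus E itself.
Count = (18 choose 0) + (18 choose 1) + (18 choose 2) + (18 choose 3) + (18 choose 4) + (18 choose 5) + (18 choose 6) + (18 choose 7) + (18 choose 8) + (18 choose 9) + (18 choose 10) + 1
     = 1 + 18 + 153 + 816 + 3060 + 8568 + 18564 + 31824 + 43758 + 48620 + 43758 + 1
     = 199141.

199141


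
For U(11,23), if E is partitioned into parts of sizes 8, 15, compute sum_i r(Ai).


r(Ai) = min(|Ai|, 11) for each part.
Sum = min(8,11) + min(15,11)
    = 8 + 11
    = 19.

19


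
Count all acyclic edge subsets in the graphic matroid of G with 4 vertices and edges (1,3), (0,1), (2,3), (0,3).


An independent set in a graphic matroid is an acyclic edge subset.
G has 4 vertices and 4 edges.
Enumerate all 2^4 = 16 subsets, checking for acyclicity.
Total independent sets = 14.

14


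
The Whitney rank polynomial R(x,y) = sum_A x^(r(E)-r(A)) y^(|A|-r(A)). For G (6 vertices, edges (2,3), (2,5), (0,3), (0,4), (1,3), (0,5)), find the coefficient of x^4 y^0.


R(x,y) = sum over A in 2^E of x^(r(E)-r(A)) * y^(|A|-r(A)).
G has 6 vertices, 6 edges. r(E) = 5.
Enumerate all 2^6 = 64 subsets.
Count subsets with r(E)-r(A)=4 and |A|-r(A)=0: 6.

6


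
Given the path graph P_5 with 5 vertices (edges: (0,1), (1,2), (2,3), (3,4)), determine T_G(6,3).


A path on 5 vertices is a tree with 4 edges.
T(x,y) = x^(4) for any tree.
T(6,3) = 6^4 = 1296.

1296


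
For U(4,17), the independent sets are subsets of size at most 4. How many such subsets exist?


Independent sets of U(4,17) are all subsets of size <= 4.
Count = C(17,0) + C(17,1) + C(17,2) + C(17,3) + C(17,4)
     = 1 + 17 + 136 + 680 + 2380
     = 3214.

3214


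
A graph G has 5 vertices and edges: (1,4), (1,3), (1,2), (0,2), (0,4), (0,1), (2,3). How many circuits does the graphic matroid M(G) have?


A circuit in a graphic matroid = edge set of a simple cycle.
G has 5 vertices and 7 edges.
Enumerating all minimal edge subsets forming cycles...
Total circuits found: 6.

6


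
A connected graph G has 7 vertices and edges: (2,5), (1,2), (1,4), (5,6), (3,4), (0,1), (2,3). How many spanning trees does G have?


By Kirchhoff's matrix tree theorem, the number of spanning trees equals
the determinant of any cofactor of the Laplacian matrix L.
G has 7 vertices and 7 edges.
Computing the (6 x 6) cofactor determinant gives 4.

4


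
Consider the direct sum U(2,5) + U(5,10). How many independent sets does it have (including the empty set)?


For a direct sum, |I(M1+M2)| = |I(M1)| * |I(M2)|.
|I(U(2,5))| = sum C(5,k) for k=0..2 = 16.
|I(U(5,10))| = sum C(10,k) for k=0..5 = 638.
Total = 16 * 638 = 10208.

10208


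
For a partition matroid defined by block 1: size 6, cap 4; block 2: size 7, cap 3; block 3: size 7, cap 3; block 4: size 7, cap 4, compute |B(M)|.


A basis picks exactly ci elements from block i.
Number of bases = product of C(|Si|, ci).
= C(6,4) * C(7,3) * C(7,3) * C(7,4)
= 15 * 35 * 35 * 35
= 643125.

643125


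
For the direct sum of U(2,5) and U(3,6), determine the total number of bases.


Bases of a direct sum M1 + M2: |B| = |B(M1)| * |B(M2)|.
|B(U(2,5))| = C(5,2) = 10.
|B(U(3,6))| = C(6,3) = 20.
Total bases = 10 * 20 = 200.

200


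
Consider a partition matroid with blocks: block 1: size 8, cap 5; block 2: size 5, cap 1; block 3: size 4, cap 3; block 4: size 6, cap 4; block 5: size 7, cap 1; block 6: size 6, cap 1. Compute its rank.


Rank of a partition matroid = sum of min(|Si|, ci) for each block.
= min(8,5) + min(5,1) + min(4,3) + min(6,4) + min(7,1) + min(6,1)
= 5 + 1 + 3 + 4 + 1 + 1
= 15.

15


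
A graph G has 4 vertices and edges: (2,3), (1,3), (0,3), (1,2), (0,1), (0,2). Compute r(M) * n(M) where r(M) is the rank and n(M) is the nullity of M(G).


r(M) = |V| - c = 4 - 1 = 3.
nullity = |E| - r(M) = 6 - 3 = 3.
Product = 3 * 3 = 9.

9


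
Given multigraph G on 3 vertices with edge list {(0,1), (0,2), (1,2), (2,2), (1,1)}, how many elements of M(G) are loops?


In a graphic matroid, a loop is a self-loop edge (u,u) with rank 0.
Examining all 5 edges for self-loops...
Self-loops found: (2,2), (1,1)
Number of loops = 2.

2


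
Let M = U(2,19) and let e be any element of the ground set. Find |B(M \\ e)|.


Deleting e from U(2,19) gives U(2,18) since n > r.
Bases of U(2,18) = (18 choose 2) = 153.

153


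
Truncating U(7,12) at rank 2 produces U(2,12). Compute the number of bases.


Truncating U(7,12) to rank 2 gives U(2,12).
Bases of U(2,12) are all 2-element subsets of 12 elements.
Number of bases = C(12,2) = 12! / (2! * 10!) = 66.

66


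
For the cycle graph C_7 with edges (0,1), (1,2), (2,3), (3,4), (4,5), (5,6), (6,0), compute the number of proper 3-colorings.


P(C_7, k) = (k-1)^7 + (-1)^7*(k-1).
P(3) = (2)^7 - 2
= 128 - 2 = 126.

126


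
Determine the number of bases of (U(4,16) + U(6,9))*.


(M1+M2)* = M1* + M2*.
M1* = U(12,16), bases: C(16,12) = 1820.
M2* = U(3,9), bases: C(9,3) = 84.
|B(M*)| = 1820 * 84 = 152880.

152880


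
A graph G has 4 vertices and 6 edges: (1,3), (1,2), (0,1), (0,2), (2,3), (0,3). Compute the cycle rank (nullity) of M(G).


Cycle rank (nullity) = |E| - r(M) = |E| - (|V| - c).
|E| = 6, |V| = 4, c = 1.
Nullity = 6 - (4 - 1) = 6 - 3 = 3.

3


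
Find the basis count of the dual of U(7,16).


The dual of U(r,n) is U(n-r, n) = U(9,16).
Bases of U(9,16) are all (9)-element subsets.
|B(M*)| = (16 choose 9) = 11440.

11440


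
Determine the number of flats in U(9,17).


Flats of U(9,17): every subset of size < 9 is a flat, plus E itself.
Count = C(17,0) + C(17,1) + C(17,2) + C(17,3) + C(17,4) + C(17,5) + C(17,6) + C(17,7) + C(17,8) + 1
     = 1 + 17 + 136 + 680 + 2380 + 6188 + 12376 + 19448 + 24310 + 1
     = 65537.

65537


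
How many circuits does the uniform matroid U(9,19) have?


In U(9,19), circuits are the (10)-element subsets.
Any set of 10 elements is dependent, and removing any one element gives
an independent set of size 9, so it is a minimal dependent set.
Number of circuits = (19 choose 10) = 92378.

92378


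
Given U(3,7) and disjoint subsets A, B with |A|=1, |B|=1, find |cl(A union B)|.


|A union B| = 1 + 1 = 2 (disjoint).
In U(3,7), cl(S) = S if |S| < 3, else cl(S) = E.
Since 2 < 3, cl(A union B) = A union B.
|cl(A union B)| = 2.

2


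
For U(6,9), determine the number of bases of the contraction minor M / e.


Contracting e from U(6,9) gives U(5,8).
Bases of U(5,8) = C(8,5) = 56.

56


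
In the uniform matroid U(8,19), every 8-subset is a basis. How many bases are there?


Bases of U(8,19) are all 8-element subsets of the 19-element ground set.
Number of bases = C(19,8).
C(19,8) = 19! / (8! * 11!) = 75582.

75582


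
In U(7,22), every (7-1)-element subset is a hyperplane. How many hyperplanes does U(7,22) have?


Hyperplanes of U(7,22) are flats of rank 6.
In a uniform matroid, these are exactly the (6)-element subsets.
Count = C(22,6) = 22! / (6! * 16!) = 74613.

74613


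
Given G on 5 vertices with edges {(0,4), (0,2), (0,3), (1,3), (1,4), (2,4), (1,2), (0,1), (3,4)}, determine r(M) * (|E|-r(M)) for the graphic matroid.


r(M) = |V| - c = 5 - 1 = 4.
nullity = |E| - r(M) = 9 - 4 = 5.
Product = 4 * 5 = 20.

20


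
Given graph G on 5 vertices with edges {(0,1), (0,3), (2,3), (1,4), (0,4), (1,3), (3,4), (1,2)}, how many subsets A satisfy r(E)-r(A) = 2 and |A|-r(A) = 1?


R(x,y) = sum over A in 2^E of x^(r(E)-r(A)) * y^(|A|-r(A)).
G has 5 vertices, 8 edges. r(E) = 4.
Enumerate all 2^8 = 256 subsets.
Count subsets with r(E)-r(A)=2 and |A|-r(A)=1: 5.

5


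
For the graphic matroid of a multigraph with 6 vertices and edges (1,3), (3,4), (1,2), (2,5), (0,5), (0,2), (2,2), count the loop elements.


In a graphic matroid, a loop is a self-loop edge (u,u) with rank 0.
Examining all 7 edges for self-loops...
Self-loops found: (2,2)
Number of loops = 1.

1


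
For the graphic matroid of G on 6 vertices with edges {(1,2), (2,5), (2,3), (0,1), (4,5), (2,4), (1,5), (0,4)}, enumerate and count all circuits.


A circuit in a graphic matroid = edge set of a simple cycle.
G has 6 vertices and 8 edges.
Enumerating all minimal edge subsets forming cycles...
Total circuits found: 7.

7


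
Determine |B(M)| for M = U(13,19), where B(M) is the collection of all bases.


Bases of U(13,19) are all 13-element subsets of the 19-element ground set.
Number of bases = C(19,13).
C(19,13) = 27132.

27132


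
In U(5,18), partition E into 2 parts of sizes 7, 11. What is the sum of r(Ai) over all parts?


r(Ai) = min(|Ai|, 5) for each part.
Sum = min(7,5) + min(11,5)
    = 5 + 5
    = 10.

10


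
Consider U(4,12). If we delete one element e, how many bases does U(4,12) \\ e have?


Deleting e from U(4,12) gives U(4,11) since n > r.
Bases of U(4,11) = C(11,4) = (11 * 10 * 9 * 8) / (1 * 2 * 3 * 4) = 330.

330


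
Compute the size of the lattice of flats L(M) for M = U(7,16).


Flats of U(7,16): every subset of size < 7 is a flat, plus E itself.
Count = (16 choose 0) + (16 choose 1) + (16 choose 2) + (16 choose 3) + (16 choose 4) + (16 choose 5) + (16 choose 6) + 1
     = 1 + 16 + 120 + 560 + 1820 + 4368 + 8008 + 1
     = 14894.

14894


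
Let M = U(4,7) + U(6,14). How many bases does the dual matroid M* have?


(M1+M2)* = M1* + M2*.
M1* = U(3,7), bases: C(7,3) = 35.
M2* = U(8,14), bases: C(14,8) = 3003.
|B(M*)| = 35 * 3003 = 105105.

105105


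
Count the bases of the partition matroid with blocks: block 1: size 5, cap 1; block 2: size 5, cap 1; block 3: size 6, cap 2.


A basis picks exactly ci elements from block i.
Number of bases = product of C(|Si|, ci).
= C(5,1) * C(5,1) * C(6,2)
= 5 * 5 * 15
= 375.

375


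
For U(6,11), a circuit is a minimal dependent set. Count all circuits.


In U(6,11), circuits are the (7)-element subsets.
Any set of 7 elements is dependent, and removing any one element gives
an independent set of size 6, so it is a minimal dependent set.
Number of circuits = (11 choose 7) = 330.

330


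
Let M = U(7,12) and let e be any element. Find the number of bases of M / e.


Contracting e from U(7,12) gives U(6,11).
Bases of U(6,11) = (11 choose 6) = 462.

462


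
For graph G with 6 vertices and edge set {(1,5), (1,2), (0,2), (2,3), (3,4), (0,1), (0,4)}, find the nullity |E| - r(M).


Cycle rank (nullity) = |E| - r(M) = |E| - (|V| - c).
|E| = 7, |V| = 6, c = 1.
Nullity = 7 - (6 - 1) = 7 - 5 = 2.

2


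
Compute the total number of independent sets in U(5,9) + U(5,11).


For a direct sum, |I(M1+M2)| = |I(M1)| * |I(M2)|.
|I(U(5,9))| = sum C(9,k) for k=0..5 = 382.
|I(U(5,11))| = sum C(11,k) for k=0..5 = 1024.
Total = 382 * 1024 = 391168.

391168


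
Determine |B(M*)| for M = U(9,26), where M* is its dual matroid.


The dual of U(r,n) is U(n-r, n) = U(17,26).
Bases of U(17,26) are all (17)-element subsets.
|B(M*)| = (26 choose 17) = 3124550.

3124550


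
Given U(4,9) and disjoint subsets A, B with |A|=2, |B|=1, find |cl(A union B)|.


|A union B| = 2 + 1 = 3 (disjoint).
In U(4,9), cl(S) = S if |S| < 4, else cl(S) = E.
Since 3 < 4, cl(A union B) = A union B.
|cl(A union B)| = 3.

3


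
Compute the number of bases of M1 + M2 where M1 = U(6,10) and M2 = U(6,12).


Bases of a direct sum M1 + M2: |B| = |B(M1)| * |B(M2)|.
|B(U(6,10))| = C(10,6) = 210.
|B(U(6,12))| = C(12,6) = 924.
Total bases = 210 * 924 = 194040.

194040


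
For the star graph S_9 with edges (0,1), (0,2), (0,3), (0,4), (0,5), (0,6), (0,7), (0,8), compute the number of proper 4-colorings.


P(tree, k) = k * (k-1)^(8) for any tree on 9 vertices.
P(4) = 4 * 3^8 = 4 * 6561 = 26244.

26244


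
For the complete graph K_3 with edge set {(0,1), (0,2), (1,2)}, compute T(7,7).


T(K_3; x,y) = x^2 + x + y.
T(7,7) = 49 + 7 + 7 = 63.

63


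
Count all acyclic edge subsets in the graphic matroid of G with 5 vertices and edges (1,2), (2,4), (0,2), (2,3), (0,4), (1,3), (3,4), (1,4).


An independent set in a graphic matroid is an acyclic edge subset.
G has 5 vertices and 8 edges.
Enumerate all 2^8 = 256 subsets, checking for acyclicity.
Total independent sets = 128.

128


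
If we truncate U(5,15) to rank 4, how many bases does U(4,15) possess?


Truncating U(5,15) to rank 4 gives U(4,15).
Bases of U(4,15) are all 4-element subsets of 15 elements.
Number of bases = (15 choose 4) = 1365.

1365


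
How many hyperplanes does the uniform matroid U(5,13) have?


Hyperplanes of U(5,13) are flats of rank 4.
In a uniform matroid, these are exactly the (4)-element subsets.
Count = C(13,4) = 13! / (4! * 9!) = 715.

715


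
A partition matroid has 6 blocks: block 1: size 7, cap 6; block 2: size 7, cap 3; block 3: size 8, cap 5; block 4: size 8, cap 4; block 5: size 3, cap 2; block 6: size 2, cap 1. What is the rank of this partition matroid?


Rank of a partition matroid = sum of min(|Si|, ci) for each block.
= min(7,6) + min(7,3) + min(8,5) + min(8,4) + min(3,2) + min(2,1)
= 6 + 3 + 5 + 4 + 2 + 1
= 21.

21


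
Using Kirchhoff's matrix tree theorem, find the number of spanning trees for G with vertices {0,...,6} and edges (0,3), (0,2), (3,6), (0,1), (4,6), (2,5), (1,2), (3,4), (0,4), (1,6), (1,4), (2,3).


By Kirchhoff's matrix tree theorem, the number of spanning trees equals
the determinant of any cofactor of the Laplacian matrix L.
G has 7 vertices and 12 edges.
Computing the (6 x 6) cofactor determinant gives 224.

224


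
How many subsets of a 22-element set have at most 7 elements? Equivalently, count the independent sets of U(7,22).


Independent sets of U(7,22) are all subsets of size <= 7.
Count = C(22,0) + C(22,1) + C(22,2) + C(22,3) + C(22,4) + C(22,5) + C(22,6) + C(22,7)
     = 1 + 22 + 231 + 1540 + 7315 + 26334 + 74613 + 170544
     = 280600.

280600


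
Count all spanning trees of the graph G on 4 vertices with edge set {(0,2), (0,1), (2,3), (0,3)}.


By Kirchhoff's matrix tree theorem, the number of spanning trees equals
the determinant of any cofactor of the Laplacian matrix L.
G has 4 vertices and 4 edges.
Computing the (3 x 3) cofactor determinant gives 3.

3


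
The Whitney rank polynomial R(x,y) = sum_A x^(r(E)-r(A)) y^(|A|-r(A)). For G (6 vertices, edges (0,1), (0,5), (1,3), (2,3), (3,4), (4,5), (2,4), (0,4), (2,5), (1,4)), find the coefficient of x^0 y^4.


R(x,y) = sum over A in 2^E of x^(r(E)-r(A)) * y^(|A|-r(A)).
G has 6 vertices, 10 edges. r(E) = 5.
Enumerate all 2^10 = 1024 subsets.
Count subsets with r(E)-r(A)=0 and |A|-r(A)=4: 10.

10


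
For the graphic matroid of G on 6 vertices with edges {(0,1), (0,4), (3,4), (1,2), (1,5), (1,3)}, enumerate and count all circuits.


A circuit in a graphic matroid = edge set of a simple cycle.
G has 6 vertices and 6 edges.
Enumerating all minimal edge subsets forming cycles...
Total circuits found: 1.

1


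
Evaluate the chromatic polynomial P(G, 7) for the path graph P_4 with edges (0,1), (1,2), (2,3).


P(P_4, k) = k * (k-1)^(3).
P(7) = 7 * 6^3 = 7 * 216 = 1512.

1512


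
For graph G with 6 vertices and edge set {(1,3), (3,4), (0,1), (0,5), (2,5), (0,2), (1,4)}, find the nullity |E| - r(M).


Cycle rank (nullity) = |E| - r(M) = |E| - (|V| - c).
|E| = 7, |V| = 6, c = 1.
Nullity = 7 - (6 - 1) = 7 - 5 = 2.

2


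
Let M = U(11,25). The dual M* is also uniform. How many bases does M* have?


The dual of U(r,n) is U(n-r, n) = U(14,25).
Bases of U(14,25) are all (14)-element subsets.
|B(M*)| = (25 choose 14) = 4457400.

4457400


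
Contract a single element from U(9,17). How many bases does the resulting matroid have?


Contracting e from U(9,17) gives U(8,16).
Bases of U(8,16) = (16 choose 8) = 12870.

12870


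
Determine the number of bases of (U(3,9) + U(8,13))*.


(M1+M2)* = M1* + M2*.
M1* = U(6,9), bases: C(9,6) = 84.
M2* = U(5,13), bases: C(13,5) = 1287.
|B(M*)| = 84 * 1287 = 108108.

108108


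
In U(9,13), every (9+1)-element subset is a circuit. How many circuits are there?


In U(9,13), circuits are the (10)-element subsets.
Any set of 10 elements is dependent, and removing any one element gives
an independent set of size 9, so it is a minimal dependent set.
Number of circuits = (13 choose 10) = 286.

286


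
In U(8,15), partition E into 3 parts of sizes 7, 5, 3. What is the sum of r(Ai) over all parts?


r(Ai) = min(|Ai|, 8) for each part.
Sum = min(7,8) + min(5,8) + min(3,8)
    = 7 + 5 + 3
    = 15.

15


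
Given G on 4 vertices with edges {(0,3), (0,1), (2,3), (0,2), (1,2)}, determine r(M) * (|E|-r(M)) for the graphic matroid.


r(M) = |V| - c = 4 - 1 = 3.
nullity = |E| - r(M) = 5 - 3 = 2.
Product = 3 * 2 = 6.

6


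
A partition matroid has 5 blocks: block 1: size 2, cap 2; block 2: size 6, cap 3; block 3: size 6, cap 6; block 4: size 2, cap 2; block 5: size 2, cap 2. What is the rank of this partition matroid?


Rank of a partition matroid = sum of min(|Si|, ci) for each block.
= min(2,2) + min(6,3) + min(6,6) + min(2,2) + min(2,2)
= 2 + 3 + 6 + 2 + 2
= 15.

15


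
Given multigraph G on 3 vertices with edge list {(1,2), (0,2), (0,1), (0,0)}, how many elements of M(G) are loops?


In a graphic matroid, a loop is a self-loop edge (u,u) with rank 0.
Examining all 4 edges for self-loops...
Self-loops found: (0,0)
Number of loops = 1.

1


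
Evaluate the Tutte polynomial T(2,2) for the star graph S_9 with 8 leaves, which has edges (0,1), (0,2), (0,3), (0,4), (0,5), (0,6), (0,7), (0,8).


A star on 9 vertices is a tree with 8 edges.
T(x,y) = x^(8) for any tree.
T(2,2) = 2^8 = 256.

256


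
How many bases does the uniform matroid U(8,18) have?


Bases of U(8,18) are all 8-element subsets of the 18-element ground set.
Number of bases = C(18,8).
C(18,8) = 18! / (8! * 10!) = 43758.

43758


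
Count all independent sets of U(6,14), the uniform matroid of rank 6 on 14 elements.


Independent sets of U(6,14) are all subsets of size <= 6.
Count = C(14,0) + C(14,1) + C(14,2) + C(14,3) + C(14,4) + C(14,5) + C(14,6)
     = 1 + 14 + 91 + 364 + 1001 + 2002 + 3003
     = 6476.

6476


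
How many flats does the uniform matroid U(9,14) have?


Flats of U(9,14): every subset of size < 9 is a flat, plus E itself.
Count = C(14,0) + C(14,1) + C(14,2) + C(14,3) + C(14,4) + C(14,5) + C(14,6) + C(14,7) + C(14,8) + 1
     = 1 + 14 + 91 + 364 + 1001 + 2002 + 3003 + 3432 + 3003 + 1
     = 12912.

12912


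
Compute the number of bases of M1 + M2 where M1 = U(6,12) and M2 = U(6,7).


Bases of a direct sum M1 + M2: |B| = |B(M1)| * |B(M2)|.
|B(U(6,12))| = C(12,6) = 924.
|B(U(6,7))| = C(7,6) = 7.
Total bases = 924 * 7 = 6468.

6468


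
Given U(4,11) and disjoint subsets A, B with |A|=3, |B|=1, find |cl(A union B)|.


|A union B| = 3 + 1 = 4 (disjoint).
In U(4,11), cl(S) = S if |S| < 4, else cl(S) = E.
Since 4 >= 4, cl(A union B) = E.
|cl(A union B)| = 11.

11


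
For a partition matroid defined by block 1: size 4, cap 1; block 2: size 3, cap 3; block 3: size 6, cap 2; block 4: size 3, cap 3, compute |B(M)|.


A basis picks exactly ci elements from block i.
Number of bases = product of C(|Si|, ci).
= C(4,1) * C(3,3) * C(6,2) * C(3,3)
= 4 * 1 * 15 * 1
= 60.

60


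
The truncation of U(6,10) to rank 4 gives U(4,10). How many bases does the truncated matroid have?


Truncating U(6,10) to rank 4 gives U(4,10).
Bases of U(4,10) are all 4-element subsets of 10 elements.
Number of bases = C(10,4) = (10 * 9 * 8 * 7) / (1 * 2 * 3 * 4) = 210.

210


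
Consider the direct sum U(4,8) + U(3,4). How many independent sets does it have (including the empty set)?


For a direct sum, |I(M1+M2)| = |I(M1)| * |I(M2)|.
|I(U(4,8))| = sum C(8,k) for k=0..4 = 163.
|I(U(3,4))| = sum C(4,k) for k=0..3 = 15.
Total = 163 * 15 = 2445.

2445


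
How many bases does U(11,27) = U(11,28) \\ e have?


Deleting e from U(11,28) gives U(11,27) since n > r.
Bases of U(11,27) = C(27,11) = 27! / (11! * 16!) = 13037895.

13037895


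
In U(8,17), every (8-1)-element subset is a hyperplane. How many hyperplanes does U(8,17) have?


Hyperplanes of U(8,17) are flats of rank 7.
In a uniform matroid, these are exactly the (7)-element subsets.
Count = (17 choose 7) = 19448.

19448


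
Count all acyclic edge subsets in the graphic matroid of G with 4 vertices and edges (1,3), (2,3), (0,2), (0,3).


An independent set in a graphic matroid is an acyclic edge subset.
G has 4 vertices and 4 edges.
Enumerate all 2^4 = 16 subsets, checking for acyclicity.
Total independent sets = 14.

14


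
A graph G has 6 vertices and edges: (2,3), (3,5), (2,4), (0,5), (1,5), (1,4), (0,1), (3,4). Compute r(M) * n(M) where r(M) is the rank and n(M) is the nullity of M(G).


r(M) = |V| - c = 6 - 1 = 5.
nullity = |E| - r(M) = 8 - 5 = 3.
Product = 5 * 3 = 15.

15


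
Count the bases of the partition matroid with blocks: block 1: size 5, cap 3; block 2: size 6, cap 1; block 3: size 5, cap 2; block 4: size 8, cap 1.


A basis picks exactly ci elements from block i.
Number of bases = product of C(|Si|, ci).
= C(5,3) * C(6,1) * C(5,2) * C(8,1)
= 10 * 6 * 10 * 8
= 4800.

4800


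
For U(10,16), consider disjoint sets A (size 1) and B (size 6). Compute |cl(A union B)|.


|A union B| = 1 + 6 = 7 (disjoint).
In U(10,16), cl(S) = S if |S| < 10, else cl(S) = E.
Since 7 < 10, cl(A union B) = A union B.
|cl(A union B)| = 7.

7


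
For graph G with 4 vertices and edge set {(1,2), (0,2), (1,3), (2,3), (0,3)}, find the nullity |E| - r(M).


Cycle rank (nullity) = |E| - r(M) = |E| - (|V| - c).
|E| = 5, |V| = 4, c = 1.
Nullity = 5 - (4 - 1) = 5 - 3 = 2.

2


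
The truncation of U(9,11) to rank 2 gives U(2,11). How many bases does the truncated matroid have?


Truncating U(9,11) to rank 2 gives U(2,11).
Bases of U(2,11) are all 2-element subsets of 11 elements.
Number of bases = (11 choose 2) = 55.

55


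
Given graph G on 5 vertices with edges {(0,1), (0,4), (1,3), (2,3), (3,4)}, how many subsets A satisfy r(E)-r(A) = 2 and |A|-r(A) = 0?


R(x,y) = sum over A in 2^E of x^(r(E)-r(A)) * y^(|A|-r(A)).
G has 5 vertices, 5 edges. r(E) = 4.
Enumerate all 2^5 = 32 subsets.
Count subsets with r(E)-r(A)=2 and |A|-r(A)=0: 10.

10


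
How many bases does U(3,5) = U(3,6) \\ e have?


Deleting e from U(3,6) gives U(3,5) since n > r.
Bases of U(3,5) = C(5,3) = (5 * 4 * 3) / (1 * 2 * 3) = 10.

10


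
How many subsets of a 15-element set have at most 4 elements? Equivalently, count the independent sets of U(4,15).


Independent sets of U(4,15) are all subsets of size <= 4.
Count = (15 choose 0) + (15 choose 1) + (15 choose 2) + (15 choose 3) + (15 choose 4)
     = 1 + 15 + 105 + 455 + 1365
     = 1941.

1941


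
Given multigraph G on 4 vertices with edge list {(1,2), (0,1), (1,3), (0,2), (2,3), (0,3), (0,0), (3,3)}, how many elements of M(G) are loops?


In a graphic matroid, a loop is a self-loop edge (u,u) with rank 0.
Examining all 8 edges for self-loops...
Self-loops found: (0,0), (3,3)
Number of loops = 2.

2


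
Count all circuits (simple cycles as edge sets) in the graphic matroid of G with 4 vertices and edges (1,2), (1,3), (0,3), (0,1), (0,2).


A circuit in a graphic matroid = edge set of a simple cycle.
G has 4 vertices and 5 edges.
Enumerating all minimal edge subsets forming cycles...
Total circuits found: 3.

3


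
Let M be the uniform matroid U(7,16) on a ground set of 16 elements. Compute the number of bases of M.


Bases of U(7,16) are all 7-element subsets of the 16-element ground set.
Number of bases = C(16,7).
C(16,7) = 11440.

11440


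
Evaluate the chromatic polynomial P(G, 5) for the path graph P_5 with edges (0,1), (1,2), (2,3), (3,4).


P(P_5, k) = k * (k-1)^(4).
P(5) = 5 * 4^4 = 5 * 256 = 1280.

1280


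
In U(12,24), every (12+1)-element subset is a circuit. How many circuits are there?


In U(12,24), circuits are the (13)-element subsets.
Any set of 13 elements is dependent, and removing any one element gives
an independent set of size 12, so it is a minimal dependent set.
Number of circuits = (24 choose 13) = 2496144.

2496144


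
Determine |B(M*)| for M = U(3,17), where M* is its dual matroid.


The dual of U(r,n) is U(n-r, n) = U(14,17).
Bases of U(14,17) are all (14)-element subsets.
|B(M*)| = C(17,14) = 17! / (14! * 3!) = 680.

680


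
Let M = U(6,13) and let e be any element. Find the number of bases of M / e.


Contracting e from U(6,13) gives U(5,12).
Bases of U(5,12) = (12 choose 5) = 792.

792


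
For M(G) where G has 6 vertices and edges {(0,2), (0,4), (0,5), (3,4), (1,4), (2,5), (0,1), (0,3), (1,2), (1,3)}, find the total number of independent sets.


An independent set in a graphic matroid is an acyclic edge subset.
G has 6 vertices and 10 edges.
Enumerate all 2^10 = 1024 subsets, checking for acyclicity.
Total independent sets = 436.

436


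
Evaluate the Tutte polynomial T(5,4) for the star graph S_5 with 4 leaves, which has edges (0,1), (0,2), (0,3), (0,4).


A star on 5 vertices is a tree with 4 edges.
T(x,y) = x^(4) for any tree.
T(5,4) = 5^4 = 625.

625


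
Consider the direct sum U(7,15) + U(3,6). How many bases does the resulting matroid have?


Bases of a direct sum M1 + M2: |B| = |B(M1)| * |B(M2)|.
|B(U(7,15))| = C(15,7) = 6435.
|B(U(3,6))| = C(6,3) = 20.
Total bases = 6435 * 20 = 128700.

128700


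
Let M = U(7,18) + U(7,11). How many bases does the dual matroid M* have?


(M1+M2)* = M1* + M2*.
M1* = U(11,18), bases: C(18,11) = 31824.
M2* = U(4,11), bases: C(11,4) = 330.
|B(M*)| = 31824 * 330 = 10501920.

10501920
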